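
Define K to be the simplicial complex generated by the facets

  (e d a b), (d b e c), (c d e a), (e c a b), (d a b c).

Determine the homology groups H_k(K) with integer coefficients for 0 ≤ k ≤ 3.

H_0 = Z,  H_1 = 0,  H_2 = 0,  H_3 = Z.

Order the vertices as a < b < c < d < e. Listing each simplex with vertices in this order, K has dimension 3 with simplices:

  0-simplices (5): a, b, c, d, e
  1-simplices (10): ab, ac, ad, ae, bc, bd, be, cd, ce, de
  2-simplices (10): abc, abd, abe, acd, ace, ade, bcd, bce, bde, cde
  3-simplices (5): abcd, abce, abde, acde, bcde

giving chain groups C_0 ≅ Z^5, C_1 ≅ Z^10, C_2 ≅ Z^10, C_3 ≅ Z^5.

The boundary map ∂_1: C_1 → C_0 is given by ∂[p,q] = [q] − [p]. For instance
  ∂ce = e − c.
The resulting 5×10 matrix has rank 4, and its Smith normal form has invariant factors (1,1,1,1).

The boundary map ∂_2: C_2 → C_1 sends each 2-simplex [p,q,r] to [q,r] − [p,r] + [p,q]. For instance
  ∂bde = de − be + bd,
  ∂acd = cd − ad + ac.
The 10×10 boundary matrix has rank 6 and Smith normal form diag(1,1,1,1,1,1).

∂_3: C_3 → C_2 sends each 3-simplex σ to the alternating sum Σ_i (−1)^i (σ with its i-th vertex removed). For instance
  ∂acde = cde − ade + ace − acd,
  ∂abde = bde − ade + abe − abd.
The 10×5 boundary matrix has rank 4 and Smith normal form diag(1,1,1,1).

Computing H_k = (kernel of ∂_k) / (image of ∂_{k+1}):

  H_0: rank C_0 − rank ∂_1 = 5 − 4 = 1, and the invariant factors of ∂_1 are all 1, so H_0 ≅ Z.
  H_1: rank ker ∂_1 − rank ∂_2 = (10 − 4) − 6 = 0, and the invariant factors of ∂_2 are all 1, so H_1 ≅ 0.
  H_2: rank ker ∂_2 − rank ∂_3 = (10 − 6) − 4 = 0, and the invariant factors of ∂_3 are all 1, so H_2 ≅ 0.
  H_3: rank ker ∂_3 − rank ∂_4 = (5 − 4) − 0 = 1, and there is no ∂_4, so H_3 ≅ Z.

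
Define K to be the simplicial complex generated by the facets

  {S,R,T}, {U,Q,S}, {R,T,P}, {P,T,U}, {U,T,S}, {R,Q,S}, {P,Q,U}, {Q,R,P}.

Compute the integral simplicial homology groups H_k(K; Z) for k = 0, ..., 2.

Take the total order P < Q < R < S < T < U on the vertex set. Then K (dimension 2) consists of the simplices:

  0-simplices (6): P, Q, R, S, T, U
  1-simplices (12): PQ, PR, PT, PU, QR, QS, QU, RS, RT, ST, SU, TU
  2-simplices (8): PQR, PQU, PRT, PTU, QRS, QSU, RST, STU

Hence C_0 ≅ Z^6, C_1 ≅ Z^12, C_2 ≅ Z^8.

Boundary ∂_1: C_1 → C_0 sends each edge [p,q] (with p < q) to q − p. For instance
  ∂QU = U − Q.
The resulting 6×12 matrix has rank 5, and its Smith normal form has invariant factors (1,1,1,1,1).

Boundary ∂_2: C_2 → C_1 sends each 2-simplex [p,q,r] to [q,r] − [p,r] + [p,q]. For instance
  ∂QSU = SU − QU + QS,
  ∂PRT = RT − PT + PR.
The resulting 12×8 matrix has rank 7, and its Smith normal form has invariant factors (1,1,1,1,1,1,1).

From H_k ≅ ker(∂_k) / im(∂_{k+1}) we obtain:

  H_0: rank C_0 − rank ∂_1 = 6 − 5 = 1, and the invariant factors of ∂_1 are all 1, so H_0 ≅ Z.
  H_1: rank ker ∂_1 − rank ∂_2 = (12 − 5) − 7 = 0, and the invariant factors of ∂_2 are all 1, so H_1 ≅ 0.
  H_2: rank ker ∂_2 − rank ∂_3 = (8 − 7) − 0 = 1, and there is no ∂_3, so H_2 ≅ Z.

As a check, the Euler characteristic is 6 − 12 + 8 = 2, which agrees with 1 − 0 + 1 = 2.
(K is a triangulation of the 2-sphere S^2.)

H_0 ≅ Z,  H_1 = 0,  H_2 ≅ Z.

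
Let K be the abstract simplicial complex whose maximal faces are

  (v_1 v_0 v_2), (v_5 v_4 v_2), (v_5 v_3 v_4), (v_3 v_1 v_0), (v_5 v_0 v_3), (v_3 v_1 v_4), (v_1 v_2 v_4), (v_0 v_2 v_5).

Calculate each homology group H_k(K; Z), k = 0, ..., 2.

Order the vertices as v_0 < v_1 < v_2 < v_3 < v_4 < v_5. Listing each simplex with vertices in this order, K has dimension 2 with simplices:

  0-simplices (6): [v_0], [v_1], [v_2], [v_3], [v_4], [v_5]
  1-simplices (12): [v_0,v_1], [v_0,v_2], [v_0,v_3], [v_0,v_5], [v_1,v_2], [v_1,v_3], [v_1,v_4], [v_2,v_4], [v_2,v_5], [v_3,v_4], [v_3,v_5], [v_4,v_5]
  2-simplices (8): [v_0,v_1,v_2], [v_0,v_1,v_3], [v_0,v_2,v_5], [v_0,v_3,v_5], [v_1,v_2,v_4], [v_1,v_3,v_4], [v_2,v_4,v_5], [v_3,v_4,v_5]

Hence C_0 ≅ Z^6, C_1 ≅ Z^12, C_2 ≅ Z^8.

The boundary map ∂_1: C_1 → C_0 is given by ∂[p,q] = [q] − [p]. For instance
  ∂[v_2,v_4] = [v_4] − [v_2].
The 6×12 boundary matrix has rank 5 and Smith normal form diag(1,1,1,1,1).

Boundary ∂_2: C_2 → C_1 maps a triangle to the signed sum of its edges. For instance
  ∂[v_1,v_2,v_4] = [v_2,v_4] − [v_1,v_4] + [v_1,v_2],
  ∂[v_0,v_1,v_2] = [v_1,v_2] − [v_0,v_2] + [v_0,v_1].
The resulting 12×8 matrix has rank 7, and its Smith normal form has invariant factors (1,1,1,1,1,1,1).

Reading off H_k = ker ∂_k / im ∂_{k+1}:

  H_0: rank C_0 − rank ∂_1 = 6 − 5 = 1, and the invariant factors of ∂_1 are all 1, so H_0 = Z.
  H_1: rank ker ∂_1 − rank ∂_2 = (12 − 5) − 7 = 0, and the invariant factors of ∂_2 are all 1, so H_1 = 0.
  H_2: rank ker ∂_2 − rank ∂_3 = (8 − 7) − 0 = 1, and there is no ∂_3, so H_2 = Z.

(K is a triangulation of the 2-sphere S^2.)

H_0 = Z,  H_1 = 0,  H_2 = Z.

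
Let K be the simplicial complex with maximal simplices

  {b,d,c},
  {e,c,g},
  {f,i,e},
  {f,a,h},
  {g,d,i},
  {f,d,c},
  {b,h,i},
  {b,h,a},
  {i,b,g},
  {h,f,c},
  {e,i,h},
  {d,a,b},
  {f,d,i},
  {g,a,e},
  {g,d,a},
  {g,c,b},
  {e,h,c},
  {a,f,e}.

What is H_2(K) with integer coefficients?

Fix the vertex order a < b < c < d < e < f < g < h < i and write every simplex with vertices in increasing order. Then dim K = 2 and the simplices of K are:

  0-simplices (9): a, b, c, d, e, f, g, h, i
  1-simplices (27): ab, ad, ae, af, ag, ah, bc, bd, bg, bh, bi, cd, ce, cf, cg, ch, df, dg, di, ef, eg, eh, ei, fh, fi, gi, hi
  2-simplices (18): abd, abh, adg, aef, aeg, afh, bcd, bcg, bgi, bhi, cdf, ceg, ceh, cfh, dfi, dgi, efi, ehi

giving chain groups C_0 ≅ Z^9, C_1 ≅ Z^27, C_2 ≅ Z^18.

Boundary ∂_1: C_1 → C_0 maps an edge to its endpoints' difference, ∂[p,q] = q − p. For instance
  ∂ad = d − a.
The 9×27 boundary matrix has rank 8 and Smith normal form diag(1,1,1,1,1,1,1,1).

Boundary ∂_2: C_2 → C_1 sends each 2-simplex [p,q,r] to [q,r] − [p,r] + [p,q]. For instance
  ∂aef = ef − af + ae,
  ∂aeg = eg − ag + ae.
As a 27×18 matrix over Z this has rank 18, with invariant factors (1,1,1,1,1,1,1,1,1,1,1,1,1,1,1,1,1,2).

Reading off H_k = ker ∂_k / im ∂_{k+1}:

  H_2: rank ker ∂_2 − rank ∂_3 = (18 − 18) − 0 = 0, and there is no ∂_3, so H_2 ≅ 0.

H_2 = 0.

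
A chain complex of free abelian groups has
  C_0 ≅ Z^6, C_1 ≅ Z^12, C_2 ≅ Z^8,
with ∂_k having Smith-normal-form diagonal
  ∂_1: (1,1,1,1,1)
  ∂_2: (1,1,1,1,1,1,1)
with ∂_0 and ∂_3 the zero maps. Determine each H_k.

H_0 = Z,  H_1 = 0,  H_2 = Z.

H_0: b_0 = 6 − 0 − 5 = 1; torsion from ∂_1 factors > 1: none. So H_0 = Z.
H_1: b_1 = 12 − 5 − 7 = 0; torsion from ∂_2 factors > 1: none. So H_1 = 0.
H_2: b_2 = 8 − 7 − 0 = 1; torsion from ∂_3 factors > 1: none. So H_2 = Z.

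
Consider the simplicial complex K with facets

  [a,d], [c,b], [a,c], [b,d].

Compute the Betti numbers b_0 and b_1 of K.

We work with the vertex ordering a < b < c < d. The simplices of K, each written with vertices in increasing order, are:

  0-simplices (4): a, b, c, d
  1-simplices (4): ac, ad, bc, bd

Hence C_0 ≅ Z^4, C_1 ≅ Z^4.

The boundary map ∂_1: C_1 → C_0 maps an edge to its endpoints' difference, ∂[p,q] = q − p.
As a 4×4 matrix over Z this has rank 3, with invariant factors (1,1,1).

From H_k ≅ ker(∂_k) / im(∂_{k+1}) we obtain:

  H_0: rank C_0 − rank ∂_1 = 4 − 3 = 1, and the invariant factors of ∂_1 are all 1, so H_0 ≅ Z.
  H_1: rank ker ∂_1 − rank ∂_2 = (4 − 3) − 0 = 1, and there is no ∂_2, so H_1 ≅ Z.

As a check, the Euler characteristic is 4 − 4 = 0, which agrees with 1 − 1 = 0.

Hence the Betti numbers are b_0 = 1, b_1 = 1.

b_0 = 1, b_1 = 1.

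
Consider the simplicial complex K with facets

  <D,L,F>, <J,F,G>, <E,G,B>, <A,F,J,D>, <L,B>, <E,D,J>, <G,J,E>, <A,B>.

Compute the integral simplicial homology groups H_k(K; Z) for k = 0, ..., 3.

H_0 ≅ Z,  H_1 ≅ Z^2,  H_2 = 0,  H_3 = 0.

Order the vertices as A < B < D < E < F < G < J < L. Listing each simplex with vertices in this order, K has dimension 3 with simplices:

  0-simplices (8): A, B, D, E, F, G, J, L
  1-simplices (17): AB, AD, AF, AJ, BE, BG, BL, DE, DF, DJ, DL, EG, EJ, FG, FJ, FL, GJ
  2-simplices (9): ADF, ADJ, AFJ, BEG, DEJ, DFJ, DFL, EGJ, FGJ
  3-simplices (1): ADFJ

Hence C_0 ≅ Z^8, C_1 ≅ Z^17, C_2 ≅ Z^9, C_3 ≅ Z^1.

The boundary map ∂_1: C_1 → C_0 maps an edge to its endpoints' difference, ∂[p,q] = q − p.
This gives a 8×17 integer matrix of rank 7; reducing to Smith normal form yields diagonal entries (1,1,1,1,1,1,1).

The boundary map ∂_2: C_2 → C_1 sends each 2-simplex [p,q,r] to [q,r] − [p,r] + [p,q]. For instance
  ∂EGJ = GJ − EJ + EG,
  ∂DFL = FL − DL + DF.
The 17×9 boundary matrix has rank 8 and Smith normal form diag(1,1,1,1,1,1,1,1).

Boundary ∂_3: C_3 → C_2 sends each 3-simplex σ to the alternating sum Σ_i (−1)^i (σ with its i-th vertex removed). For instance
  ∂ADFJ = DFJ − AFJ + ADJ − ADF.
The 9×1 boundary matrix has rank 1 and Smith normal form diag(1).

From H_k ≅ ker(∂_k) / im(∂_{k+1}) we obtain:

  H_0: rank C_0 − rank ∂_1 = 8 − 7 = 1, and the invariant factors of ∂_1 are all 1, so H_0 ≅ Z.
  H_1: rank ker ∂_1 − rank ∂_2 = (17 − 7) − 8 = 2, and the invariant factors of ∂_2 are all 1, so H_1 ≅ Z^2.
  H_2: rank ker ∂_2 − rank ∂_3 = (9 − 8) − 1 = 0, and the invariant factors of ∂_3 are all 1, so H_2 ≅ 0.
  H_3: rank ker ∂_3 − rank ∂_4 = (1 − 1) − 0 = 0, and there is no ∂_4, so H_3 ≅ 0.

As a check, the Euler characteristic is 8 − 17 + 9 − 1 = -1, which agrees with 1 − 2 + 0 − 0 = -1.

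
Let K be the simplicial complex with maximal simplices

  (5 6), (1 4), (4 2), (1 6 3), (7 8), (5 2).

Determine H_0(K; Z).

H_0 ≅ Z^2.

Order the vertices as 1 < 2 < 3 < 4 < 5 < 6 < 7 < 8. Listing each simplex with vertices in this order, K has dimension 2 with simplices:

  0-simplices (8): [1], [2], [3], [4], [5], [6], [7], [8]
  1-simplices (8): [1,3], [1,4], [1,6], [2,4], [2,5], [3,6], [5,6], [7,8]
  2-simplices (1): [1,3,6]

so the chain groups are C_0 ≅ Z^8, C_1 ≅ Z^8, C_2 ≅ Z^1.

∂_1: C_1 → C_0 sends each edge [p,q] (with p < q) to q − p.
The resulting 8×8 matrix has rank 6, and its Smith normal form has invariant factors (1,1,1,1,1,1).

Boundary ∂_2: C_2 → C_1 sends each 2-simplex [p,q,r] to [q,r] − [p,r] + [p,q]. For instance
  ∂[1,3,6] = [3,6] − [1,6] + [1,3].
The resulting 8×1 matrix has rank 1, and its Smith normal form has invariant factors (1).

Reading off H_k = ker ∂_k / im ∂_{k+1}:

  H_0: rank C_0 − rank ∂_1 = 8 − 6 = 2, and the invariant factors of ∂_1 are all 1, so H_0 ≅ Z^2.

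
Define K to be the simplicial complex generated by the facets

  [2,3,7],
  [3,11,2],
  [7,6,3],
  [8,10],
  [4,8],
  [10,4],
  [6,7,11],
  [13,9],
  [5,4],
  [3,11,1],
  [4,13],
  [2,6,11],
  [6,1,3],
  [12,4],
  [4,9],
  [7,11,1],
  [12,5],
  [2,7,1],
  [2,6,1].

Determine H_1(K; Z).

Order the vertices as 1 < 2 < 3 < 4 < 5 < 6 < 7 < 8 < 9 < 10 < 11 < 12 < 13. Listing each simplex with vertices in this order, K has dimension 2 with simplices:

  0-simplices (13): [1], [2], [3], [4], [5], [6], [7], [8], [9], [10], [11], [12], [13]
  1-simplices (24): (24 of them)
  2-simplices (10): [1,2,6], [1,2,7], [1,3,6], [1,3,11], [1,7,11], [2,3,7], [2,3,11], [2,6,11], [3,6,7], [6,7,11]

so the chain groups are C_0 ≅ Z^13, C_1 ≅ Z^24, C_2 ≅ Z^10.

∂_1: C_1 → C_0 maps an edge to its endpoints' difference, ∂[p,q] = q − p. For instance
  ∂[1,3] = [3] − [1].
As a 13×24 matrix over Z this has rank 11, with invariant factors (1,1,1,1,1,1,1,1,1,1,1).

The boundary map ∂_2: C_2 → C_1 acts by ∂[p,q,r] = [q,r] − [p,r] + [p,q]. For instance
  ∂[1,2,7] = [2,7] − [1,7] + [1,2],
  ∂[2,3,7] = [3,7] − [2,7] + [2,3].
As a 24×10 matrix over Z this has rank 10, with invariant factors (1,1,1,1,1,1,1,1,1,2).

Reading off H_k = ker ∂_k / im ∂_{k+1}:

  H_1: rank ker ∂_1 − rank ∂_2 = (24 − 11) − 10 = 3, and ∂_2 has invariant factor 2 > 1, so H_1 = Z^3 ⊕ Z_2.

H_1 ≅ Z^3 ⊕ Z_2.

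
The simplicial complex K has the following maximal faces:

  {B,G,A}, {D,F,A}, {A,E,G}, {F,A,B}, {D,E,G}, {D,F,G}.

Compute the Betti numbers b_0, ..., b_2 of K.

b_0 = 1, b_1 = 1, b_2 = 0.

Fix the vertex order A < B < D < E < F < G and write every simplex with vertices in increasing order. Then dim K = 2 and the simplices of K are:

  0-simplices (6): A, B, D, E, F, G
  1-simplices (12): AB, AD, AE, AF, AG, BF, BG, DE, DF, DG, EG, FG
  2-simplices (6): ABF, ABG, ADF, AEG, DEG, DFG

Hence C_0 ≅ Z^6, C_1 ≅ Z^12, C_2 ≅ Z^6.

Boundary ∂_1: C_1 → C_0 is given by ∂[p,q] = [q] − [p]. For instance
  ∂AE = E − A.
As a 6×12 matrix over Z this has rank 5, with invariant factors (1,1,1,1,1).

The boundary map ∂_2: C_2 → C_1 maps a triangle to the signed sum of its edges. For instance
  ∂ADF = DF − AF + AD,
  ∂ABF = BF − AF + AB.
The resulting 12×6 matrix has rank 6, and its Smith normal form has invariant factors (1,1,1,1,1,1).

Now H_k = ker ∂_k / im ∂_{k+1}, so:

  H_0: rank C_0 − rank ∂_1 = 6 − 5 = 1, and the invariant factors of ∂_1 are all 1, so H_0 = Z.
  H_1: rank ker ∂_1 − rank ∂_2 = (12 − 5) − 6 = 1, and the invariant factors of ∂_2 are all 1, so H_1 = Z.
  H_2: rank ker ∂_2 − rank ∂_3 = (6 − 6) − 0 = 0, and there is no ∂_3, so H_2 = 0.

As a check, the Euler characteristic is 6 − 12 + 6 = 0, which agrees with 1 − 1 + 0 = 0.

Hence the Betti numbers are b_0 = 1, b_1 = 1, b_2 = 0.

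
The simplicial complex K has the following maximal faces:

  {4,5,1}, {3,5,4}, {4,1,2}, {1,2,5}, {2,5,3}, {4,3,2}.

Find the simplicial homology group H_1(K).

H_1 ≅ 0.

Fix the vertex order 1 < 2 < 3 < 4 < 5 and write every simplex with vertices in increasing order. Then dim K = 2 and the simplices of K are:

  0-simplices (5): [1], [2], [3], [4], [5]
  1-simplices (9): [1,2], [1,4], [1,5], [2,3], [2,4], [2,5], [3,4], [3,5], [4,5]
  2-simplices (6): [1,2,4], [1,2,5], [1,4,5], [2,3,4], [2,3,5], [3,4,5]

Hence C_0 ≅ Z^5, C_1 ≅ Z^9, C_2 ≅ Z^6.

The boundary map ∂_1: C_1 → C_0 is given by ∂[p,q] = [q] − [p]. For instance
  ∂[1,2] = [2] − [1].
The 5×9 boundary matrix has rank 4 and Smith normal form diag(1,1,1,1).

∂_2: C_2 → C_1 acts by ∂[p,q,r] = [q,r] − [p,r] + [p,q]. For instance
  ∂[2,3,4] = [3,4] − [2,4] + [2,3],
  ∂[1,4,5] = [4,5] − [1,5] + [1,4].
As a 9×6 matrix over Z this has rank 5, with invariant factors (1,1,1,1,1).

Reading off H_k = ker ∂_k / im ∂_{k+1}:

  H_1: rank ker ∂_1 − rank ∂_2 = (9 − 4) − 5 = 0, and the invariant factors of ∂_2 are all 1, so H_1 = 0.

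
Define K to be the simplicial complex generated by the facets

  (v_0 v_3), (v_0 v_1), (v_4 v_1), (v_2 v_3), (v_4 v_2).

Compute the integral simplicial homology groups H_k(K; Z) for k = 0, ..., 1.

Take the total order v_0 < v_1 < v_2 < v_3 < v_4 on the vertex set. Then K (dimension 1) consists of the simplices:

  0-simplices (5): [v_0], [v_1], [v_2], [v_3], [v_4]
  1-simplices (5): [v_0,v_1], [v_0,v_3], [v_1,v_4], [v_2,v_3], [v_2,v_4]

giving chain groups C_0 ≅ Z^5, C_1 ≅ Z^5.

Boundary ∂_1: C_1 → C_0 maps an edge to its endpoints' difference, ∂[p,q] = q − p. For instance
  ∂[v_0,v_1] = [v_1] − [v_0].
As a 5×5 matrix over Z this has rank 4, with invariant factors (1,1,1,1).

From H_k ≅ ker(∂_k) / im(∂_{k+1}) we obtain:

  H_0: rank C_0 − rank ∂_1 = 5 − 4 = 1, and the invariant factors of ∂_1 are all 1, so H_0 = Z.
  H_1: rank ker ∂_1 − rank ∂_2 = (5 − 4) − 0 = 1, and there is no ∂_2, so H_1 = Z.

H_0 ≅ Z,  H_1 ≅ Z.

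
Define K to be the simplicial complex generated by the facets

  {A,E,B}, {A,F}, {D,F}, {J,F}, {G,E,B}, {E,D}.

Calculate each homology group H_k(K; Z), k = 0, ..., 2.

Fix the vertex order A < B < D < E < F < G < J and write every simplex with vertices in increasing order. Then dim K = 2 and the simplices of K are:

  0-simplices (7): A, B, D, E, F, G, J
  1-simplices (9): AB, AE, AF, BE, BG, DE, DF, EG, FJ
  2-simplices (2): ABE, BEG

giving chain groups C_0 ≅ Z^7, C_1 ≅ Z^9, C_2 ≅ Z^2.

Boundary ∂_1: C_1 → C_0 maps an edge to its endpoints' difference, ∂[p,q] = q − p. For instance
  ∂DE = E − D.
The 7×9 boundary matrix has rank 6 and Smith normal form diag(1,1,1,1,1,1).

∂_2: C_2 → C_1 maps a triangle to the signed sum of its edges. For instance
  ∂ABE = BE − AE + AB,
  ∂BEG = EG − BG + BE.
The resulting 9×2 matrix has rank 2, and its Smith normal form has invariant factors (1,1).

Now H_k = ker ∂_k / im ∂_{k+1}, so:

  H_0: rank C_0 − rank ∂_1 = 7 − 6 = 1, and the invariant factors of ∂_1 are all 1, so H_0 = Z.
  H_1: rank ker ∂_1 − rank ∂_2 = (9 − 6) − 2 = 1, and the invariant factors of ∂_2 are all 1, so H_1 = Z.
  H_2: rank ker ∂_2 − rank ∂_3 = (2 − 2) − 0 = 0, and there is no ∂_3, so H_2 = 0.

H_0 ≅ Z,  H_1 ≅ Z,  H_2 = 0.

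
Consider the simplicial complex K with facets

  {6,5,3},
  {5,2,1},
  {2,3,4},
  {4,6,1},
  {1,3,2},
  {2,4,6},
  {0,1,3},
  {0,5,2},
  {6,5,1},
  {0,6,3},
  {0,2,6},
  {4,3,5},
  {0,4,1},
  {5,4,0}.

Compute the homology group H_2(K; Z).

H_2 = Z.

Order the vertices as 0 < 1 < 2 < 3 < 4 < 5 < 6. Listing each simplex with vertices in this order, K has dimension 2 with simplices:

  0-simplices (7): [0], [1], [2], [3], [4], [5], [6]
  1-simplices (21): [0,1], [0,2], [0,3], [0,4], [0,5], [0,6], [1,2], [1,3], [1,4], [1,5], [1,6], [2,3], [2,4], [2,5], [2,6], [3,4], [3,5], [3,6], [4,5], [4,6], [5,6]
  2-simplices (14): [0,1,3], [0,1,4], [0,2,5], [0,2,6], [0,3,6], [0,4,5], [1,2,3], [1,2,5], [1,4,6], [1,5,6], [2,3,4], [2,4,6], [3,4,5], [3,5,6]

Hence C_0 ≅ Z^7, C_1 ≅ Z^21, C_2 ≅ Z^14.

∂_1: C_1 → C_0 maps an edge to its endpoints' difference, ∂[p,q] = q − p.
This gives a 7×21 integer matrix of rank 6; reducing to Smith normal form yields diagonal entries (1,1,1,1,1,1).

Boundary ∂_2: C_2 → C_1 sends each 2-simplex [p,q,r] to [q,r] − [p,r] + [p,q]. For instance
  ∂[0,1,3] = [1,3] − [0,3] + [0,1],
  ∂[1,2,5] = [2,5] − [1,5] + [1,2].
As a 21×14 matrix over Z this has rank 13, with invariant factors (1,1,1,1,1,1,1,1,1,1,1,1,1).

Now H_k = ker ∂_k / im ∂_{k+1}, so:

  H_2: rank ker ∂_2 − rank ∂_3 = (14 − 13) − 0 = 1, and there is no ∂_3, so H_2 = Z.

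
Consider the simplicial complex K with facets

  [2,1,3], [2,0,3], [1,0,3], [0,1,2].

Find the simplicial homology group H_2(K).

K has 4 vertices, 6 edges, 4 triangles.
rank ∂_2 = 3, rank ∂_3 = 0 ⇒ b_2 = 4 − 3 − 0 = 1. So H_2 ≅ Z.

H_2 ≅ Z.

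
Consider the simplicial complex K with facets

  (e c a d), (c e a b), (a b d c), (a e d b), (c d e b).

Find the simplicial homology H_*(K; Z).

Take the total order a < b < c < d < e on the vertex set. Then K (dimension 3) consists of the simplices:

  0-simplices (5): a, b, c, d, e
  1-simplices (10): ab, ac, ad, ae, bc, bd, be, cd, ce, de
  2-simplices (10): abc, abd, abe, acd, ace, ade, bcd, bce, bde, cde
  3-simplices (5): abcd, abce, abde, acde, bcde

so the chain groups are C_0 ≅ Z^5, C_1 ≅ Z^10, C_2 ≅ Z^10, C_3 ≅ Z^5.

Boundary ∂_1: C_1 → C_0 maps an edge to its endpoints' difference, ∂[p,q] = q − p. For instance
  ∂bd = d − b.
This gives a 5×10 integer matrix of rank 4; reducing to Smith normal form yields diagonal entries (1,1,1,1).

The boundary map ∂_2: C_2 → C_1 sends each 2-simplex [p,q,r] to [q,r] − [p,r] + [p,q]. For instance
  ∂bcd = cd − bd + bc,
  ∂acd = cd − ad + ac.
The 10×10 boundary matrix has rank 6 and Smith normal form diag(1,1,1,1,1,1).

Boundary ∂_3: C_3 → C_2 sends each 3-simplex σ to the alternating sum Σ_i (−1)^i (σ with its i-th vertex removed). For instance
  ∂acde = cde − ade + ace − acd,
  ∂bcde = cde − bde + bce − bcd.
This gives a 10×5 integer matrix of rank 4; reducing to Smith normal form yields diagonal entries (1,1,1,1).

Reading off H_k = ker ∂_k / im ∂_{k+1}:

  H_0: rank C_0 − rank ∂_1 = 5 − 4 = 1, and the invariant factors of ∂_1 are all 1, so H_0 = Z.
  H_1: rank ker ∂_1 − rank ∂_2 = (10 − 4) − 6 = 0, and the invariant factors of ∂_2 are all 1, so H_1 = 0.
  H_2: rank ker ∂_2 − rank ∂_3 = (10 − 6) − 4 = 0, and the invariant factors of ∂_3 are all 1, so H_2 = 0.
  H_3: rank ker ∂_3 − rank ∂_4 = (5 − 4) − 0 = 1, and there is no ∂_4, so H_3 = Z.

H_0 = Z,  H_1 = 0,  H_2 = 0,  H_3 = Z.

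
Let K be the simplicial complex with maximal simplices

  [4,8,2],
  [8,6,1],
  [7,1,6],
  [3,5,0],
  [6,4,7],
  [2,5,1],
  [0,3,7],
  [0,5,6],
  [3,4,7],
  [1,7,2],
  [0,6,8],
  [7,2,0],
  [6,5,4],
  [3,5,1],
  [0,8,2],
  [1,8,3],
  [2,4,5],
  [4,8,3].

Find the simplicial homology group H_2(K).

H_2 = Z.

Take the total order 0 < 1 < 2 < 3 < 4 < 5 < 6 < 7 < 8 on the vertex set. Then K (dimension 2) consists of the simplices:

  0-simplices (9): [0], [1], [2], [3], [4], [5], [6], [7], [8]
  1-simplices (27): (27 of them)
  2-simplices (18): [0,2,7], [0,2,8], [0,3,5], [0,3,7], [0,5,6], [0,6,8], [1,2,5], [1,2,7], [1,3,5], [1,3,8], [1,6,7], [1,6,8], [2,4,5], [2,4,8], [3,4,7], [3,4,8], [4,5,6], [4,6,7]

so the chain groups are C_0 ≅ Z^9, C_1 ≅ Z^27, C_2 ≅ Z^18.

The boundary map ∂_1: C_1 → C_0 maps an edge to its endpoints' difference, ∂[p,q] = q − p.
The 9×27 boundary matrix has rank 8 and Smith normal form diag(1,1,1,1,1,1,1,1).

Boundary ∂_2: C_2 → C_1 sends each 2-simplex [p,q,r] to [q,r] − [p,r] + [p,q]. For instance
  ∂[1,6,7] = [6,7] − [1,7] + [1,6],
  ∂[4,6,7] = [6,7] − [4,7] + [4,6].
This gives a 27×18 integer matrix of rank 17; reducing to Smith normal form yields diagonal entries (1,1,1,1,1,1,1,1,1,1,1,1,1,1,1,1,1).

Now H_k = ker ∂_k / im ∂_{k+1}, so:

  H_2: rank ker ∂_2 − rank ∂_3 = (18 − 17) − 0 = 1, and there is no ∂_3, so H_2 = Z.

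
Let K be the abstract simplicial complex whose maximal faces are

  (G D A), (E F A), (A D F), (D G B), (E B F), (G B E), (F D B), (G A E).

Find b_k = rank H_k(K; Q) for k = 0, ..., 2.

b_0 = 1, b_1 = 0, b_2 = 1.

Order the vertices as A < B < D < E < F < G. Listing each simplex with vertices in this order, K has dimension 2 with simplices:

  0-simplices (6): A, B, D, E, F, G
  1-simplices (12): AD, AE, AF, AG, BD, BE, BF, BG, DF, DG, EF, EG
  2-simplices (8): ADF, ADG, AEF, AEG, BDF, BDG, BEF, BEG

Hence C_0 ≅ Z^6, C_1 ≅ Z^12, C_2 ≅ Z^8.

∂_1: C_1 → C_0 maps an edge to its endpoints' difference, ∂[p,q] = q − p. For instance
  ∂BG = G − B.
The 6×12 boundary matrix has rank 5 and Smith normal form diag(1,1,1,1,1).

Boundary ∂_2: C_2 → C_1 acts by ∂[p,q,r] = [q,r] − [p,r] + [p,q]. For instance
  ∂BEF = EF − BF + BE,
  ∂AEG = EG − AG + AE.
As a 12×8 matrix over Z this has rank 7, with invariant factors (1,1,1,1,1,1,1).

Now H_k = ker ∂_k / im ∂_{k+1}, so:

  H_0: rank C_0 − rank ∂_1 = 6 − 5 = 1, and the invariant factors of ∂_1 are all 1, so H_0 ≅ Z.
  H_1: rank ker ∂_1 − rank ∂_2 = (12 − 5) − 7 = 0, and the invariant factors of ∂_2 are all 1, so H_1 ≅ 0.
  H_2: rank ker ∂_2 − rank ∂_3 = (8 − 7) − 0 = 1, and there is no ∂_3, so H_2 ≅ Z.

As a check, the Euler characteristic is 6 − 12 + 8 = 2, which agrees with 1 − 0 + 1 = 2.

Hence the Betti numbers are b_0 = 1, b_1 = 0, b_2 = 1.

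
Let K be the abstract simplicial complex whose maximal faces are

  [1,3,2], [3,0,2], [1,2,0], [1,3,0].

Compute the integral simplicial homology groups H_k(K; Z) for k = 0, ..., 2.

Take the total order 0 < 1 < 2 < 3 on the vertex set. Then K (dimension 2) consists of the simplices:

  0-simplices (4): [0], [1], [2], [3]
  1-simplices (6): [0,1], [0,2], [0,3], [1,2], [1,3], [2,3]
  2-simplices (4): [0,1,2], [0,1,3], [0,2,3], [1,2,3]

Hence C_0 ≅ Z^4, C_1 ≅ Z^6, C_2 ≅ Z^4.

∂_1: C_1 → C_0 is given by ∂[p,q] = [q] − [p]. For instance
  ∂[1,2] = [2] − [1].
This gives a 4×6 integer matrix of rank 3; reducing to Smith normal form yields diagonal entries (1,1,1).

∂_2: C_2 → C_1 maps a triangle to the signed sum of its edges. For instance
  ∂[0,1,3] = [1,3] − [0,3] + [0,1],
  ∂[0,2,3] = [2,3] − [0,3] + [0,2].
This gives a 6×4 integer matrix of rank 3; reducing to Smith normal form yields diagonal entries (1,1,1).

Now H_k = ker ∂_k / im ∂_{k+1}, so:

  H_0: rank C_0 − rank ∂_1 = 4 − 3 = 1, and the invariant factors of ∂_1 are all 1, so H_0 ≅ Z.
  H_1: rank ker ∂_1 − rank ∂_2 = (6 − 3) − 3 = 0, and the invariant factors of ∂_2 are all 1, so H_1 ≅ 0.
  H_2: rank ker ∂_2 − rank ∂_3 = (4 − 3) − 0 = 1, and there is no ∂_3, so H_2 ≅ Z.

As a check, the Euler characteristic is 4 − 6 + 4 = 2, which agrees with 1 − 0 + 1 = 2.
(K is a triangulation of the 2-sphere S^2.)

H_0 ≅ Z,  H_1 = 0,  H_2 ≅ Z.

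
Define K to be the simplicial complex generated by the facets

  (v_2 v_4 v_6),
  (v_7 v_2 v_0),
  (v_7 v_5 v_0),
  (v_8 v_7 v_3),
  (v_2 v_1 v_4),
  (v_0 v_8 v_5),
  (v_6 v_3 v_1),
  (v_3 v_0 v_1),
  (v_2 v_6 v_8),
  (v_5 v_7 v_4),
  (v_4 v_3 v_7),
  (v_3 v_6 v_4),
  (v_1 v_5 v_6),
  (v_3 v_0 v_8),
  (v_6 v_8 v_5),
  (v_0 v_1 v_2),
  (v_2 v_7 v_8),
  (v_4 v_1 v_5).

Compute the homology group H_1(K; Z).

H_1 = Z ⊕ Z/2.

Order the vertices as v_0 < v_1 < v_2 < v_3 < v_4 < v_5 < v_6 < v_7 < v_8. Listing each simplex with vertices in this order, K has dimension 2 with simplices:

  0-simplices (9): [v_0], [v_1], [v_2], [v_3], [v_4], [v_5], [v_6], [v_7], [v_8]
  1-simplices (27): (27 of them)
  2-simplices (18): (18 of them)

Hence C_0 ≅ Z^9, C_1 ≅ Z^27, C_2 ≅ Z^18.

Boundary ∂_1: C_1 → C_0 is given by ∂[p,q] = [q] − [p].
The 9×27 boundary matrix has rank 8 and Smith normal form diag(1,1,1,1,1,1,1,1).

The boundary map ∂_2: C_2 → C_1 sends each 2-simplex [p,q,r] to [q,r] − [p,r] + [p,q]. For instance
  ∂[v_0,v_1,v_2] = [v_1,v_2] − [v_0,v_2] + [v_0,v_1],
  ∂[v_0,v_5,v_8] = [v_5,v_8] − [v_0,v_8] + [v_0,v_5].
As a 27×18 matrix over Z this has rank 18, with invariant factors (1,1,1,1,1,1,1,1,1,1,1,1,1,1,1,1,1,2).

Reading off H_k = ker ∂_k / im ∂_{k+1}:

  H_1: rank ker ∂_1 − rank ∂_2 = (27 − 8) − 18 = 1, and ∂_2 has invariant factor 2 > 1, so H_1 ≅ Z ⊕ Z/2.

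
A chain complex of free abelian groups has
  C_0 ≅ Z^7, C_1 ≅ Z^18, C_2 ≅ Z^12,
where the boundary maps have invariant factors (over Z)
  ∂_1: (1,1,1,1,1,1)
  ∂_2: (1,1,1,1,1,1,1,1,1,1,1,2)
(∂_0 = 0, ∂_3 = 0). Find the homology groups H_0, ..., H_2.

H_0: b_0 = 7 − 0 − 6 = 1; torsion from ∂_1 factors > 1: none. So H_0 = Z.
H_1: b_1 = 18 − 6 − 12 = 0; torsion from ∂_2 factors > 1: [2]. So H_1 = Z/2.
H_2: b_2 = 12 − 12 − 0 = 0; torsion from ∂_3 factors > 1: none. So H_2 = 0.

H_0 = Z,  H_1 = Z/2,  H_2 = 0.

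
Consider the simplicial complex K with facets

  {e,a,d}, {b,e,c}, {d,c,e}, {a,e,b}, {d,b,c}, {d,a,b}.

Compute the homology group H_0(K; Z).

Fix the vertex order a < b < c < d < e and write every simplex with vertices in increasing order. Then dim K = 2 and the simplices of K are:

  0-simplices (5): a, b, c, d, e
  1-simplices (9): ab, ad, ae, bc, bd, be, cd, ce, de
  2-simplices (6): abd, abe, ade, bcd, bce, cde

giving chain groups C_0 ≅ Z^5, C_1 ≅ Z^9, C_2 ≅ Z^6.

The boundary map ∂_1: C_1 → C_0 maps an edge to its endpoints' difference, ∂[p,q] = q − p. For instance
  ∂de = e − d.
The resulting 5×9 matrix has rank 4, and its Smith normal form has invariant factors (1,1,1,1).

∂_2: C_2 → C_1 sends each 2-simplex [p,q,r] to [q,r] − [p,r] + [p,q]. For instance
  ∂abd = bd − ad + ab,
  ∂bcd = cd − bd + bc.
The resulting 9×6 matrix has rank 5, and its Smith normal form has invariant factors (1,1,1,1,1).

Reading off H_k = ker ∂_k / im ∂_{k+1}:

  H_0: rank C_0 − rank ∂_1 = 5 − 4 = 1, and the invariant factors of ∂_1 are all 1, so H_0 ≅ Z.

H_0 = Z.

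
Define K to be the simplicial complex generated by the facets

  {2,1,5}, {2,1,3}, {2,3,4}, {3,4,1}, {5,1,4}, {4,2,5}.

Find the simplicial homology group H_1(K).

H_1 = 0.

We work with the vertex ordering 1 < 2 < 3 < 4 < 5. The simplices of K, each written with vertices in increasing order, are:

  0-simplices (5): [1], [2], [3], [4], [5]
  1-simplices (9): [1,2], [1,3], [1,4], [1,5], [2,3], [2,4], [2,5], [3,4], [4,5]
  2-simplices (6): [1,2,3], [1,2,5], [1,3,4], [1,4,5], [2,3,4], [2,4,5]

giving chain groups C_0 ≅ Z^5, C_1 ≅ Z^9, C_2 ≅ Z^6.

∂_1: C_1 → C_0 sends each edge [p,q] (with p < q) to q − p.
This gives a 5×9 integer matrix of rank 4; reducing to Smith normal form yields diagonal entries (1,1,1,1).

Boundary ∂_2: C_2 → C_1 sends each 2-simplex [p,q,r] to [q,r] − [p,r] + [p,q]. For instance
  ∂[1,3,4] = [3,4] − [1,4] + [1,3],
  ∂[2,3,4] = [3,4] − [2,4] + [2,3].
The resulting 9×6 matrix has rank 5, and its Smith normal form has invariant factors (1,1,1,1,1).

From H_k ≅ ker(∂_k) / im(∂_{k+1}) we obtain:

  H_1: rank ker ∂_1 − rank ∂_2 = (9 − 4) − 5 = 0, and the invariant factors of ∂_2 are all 1, so H_1 ≅ 0.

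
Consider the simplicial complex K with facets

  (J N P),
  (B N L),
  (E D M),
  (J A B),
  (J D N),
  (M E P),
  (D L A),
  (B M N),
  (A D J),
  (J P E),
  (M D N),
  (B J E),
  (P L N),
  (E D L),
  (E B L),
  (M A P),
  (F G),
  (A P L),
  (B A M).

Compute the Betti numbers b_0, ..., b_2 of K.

b_0 = 2, b_1 = 2, b_2 = 1.

Take the total order A < B < D < E < F < G < J < L < M < N < P on the vertex set. Then K (dimension 2) consists of the simplices:

  0-simplices (11): A, B, D, E, F, G, J, L, M, N, P
  1-simplices (28): AB, AD, AJ, AL, AM, AP, BE, BJ, BL, BM, BN, DE, DJ, DL, DM, DN, EJ, EL, EM, EP, FG, JN, JP, LN, LP, MN, MP, NP
  2-simplices (18): ABJ, ABM, ADJ, ADL, ALP, AMP, BEJ, BEL, BLN, BMN, DEL, DEM, DJN, DMN, EJP, EMP, JNP, LNP

giving chain groups C_0 ≅ Z^11, C_1 ≅ Z^28, C_2 ≅ Z^18.

Boundary ∂_1: C_1 → C_0 sends each edge [p,q] (with p < q) to q − p. For instance
  ∂AL = L − A.
The 11×28 boundary matrix has rank 9 and Smith normal form diag(1,1,1,1,1,1,1,1,1).

The boundary map ∂_2: C_2 → C_1 maps a triangle to the signed sum of its edges. For instance
  ∂BLN = LN − BN + BL,
  ∂ADL = DL − AL + AD.
This gives a 28×18 integer matrix of rank 17; reducing to Smith normal form yields diagonal entries (1,1,1,1,1,1,1,1,1,1,1,1,1,1,1,1,1).

Computing H_k = (kernel of ∂_k) / (image of ∂_{k+1}):

  H_0: rank C_0 − rank ∂_1 = 11 − 9 = 2, and the invariant factors of ∂_1 are all 1, so H_0 ≅ Z^2.
  H_1: rank ker ∂_1 − rank ∂_2 = (28 − 9) − 17 = 2, and the invariant factors of ∂_2 are all 1, so H_1 ≅ Z^2.
  H_2: rank ker ∂_2 − rank ∂_3 = (18 − 17) − 0 = 1, and there is no ∂_3, so H_2 ≅ Z.

Hence the Betti numbers are b_0 = 2, b_1 = 2, b_2 = 1.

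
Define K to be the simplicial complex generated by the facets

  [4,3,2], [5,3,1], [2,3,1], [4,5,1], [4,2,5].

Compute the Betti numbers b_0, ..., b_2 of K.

We work with the vertex ordering 1 < 2 < 3 < 4 < 5. The simplices of K, each written with vertices in increasing order, are:

  0-simplices (5): [1], [2], [3], [4], [5]
  1-simplices (10): [1,2], [1,3], [1,4], [1,5], [2,3], [2,4], [2,5], [3,4], [3,5], [4,5]
  2-simplices (5): [1,2,3], [1,3,5], [1,4,5], [2,3,4], [2,4,5]

Hence C_0 ≅ Z^5, C_1 ≅ Z^10, C_2 ≅ Z^5.

The boundary map ∂_1: C_1 → C_0 sends each edge [p,q] (with p < q) to q − p. For instance
  ∂[1,2] = [2] − [1].
The 5×10 boundary matrix has rank 4 and Smith normal form diag(1,1,1,1).

Boundary ∂_2: C_2 → C_1 sends each 2-simplex [p,q,r] to [q,r] − [p,r] + [p,q]. For instance
  ∂[2,4,5] = [4,5] − [2,5] + [2,4],
  ∂[2,3,4] = [3,4] − [2,4] + [2,3].
This gives a 10×5 integer matrix of rank 5; reducing to Smith normal form yields diagonal entries (1,1,1,1,1).

Now H_k = ker ∂_k / im ∂_{k+1}, so:

  H_0: rank C_0 − rank ∂_1 = 5 − 4 = 1, and the invariant factors of ∂_1 are all 1, so H_0 ≅ Z.
  H_1: rank ker ∂_1 − rank ∂_2 = (10 − 4) − 5 = 1, and the invariant factors of ∂_2 are all 1, so H_1 ≅ Z.
  H_2: rank ker ∂_2 − rank ∂_3 = (5 − 5) − 0 = 0, and there is no ∂_3, so H_2 ≅ 0.

As a check, the Euler characteristic is 5 − 10 + 5 = 0, which agrees with 1 − 1 + 0 = 0.
(K is a triangulation of the Möbius band.)

Hence the Betti numbers are b_0 = 1, b_1 = 1, b_2 = 0.

b_0 = 1, b_1 = 1, b_2 = 0.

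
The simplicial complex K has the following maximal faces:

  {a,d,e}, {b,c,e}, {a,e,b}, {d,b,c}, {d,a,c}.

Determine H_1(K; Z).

Fix the vertex order a < b < c < d < e and write every simplex with vertices in increasing order. Then dim K = 2 and the simplices of K are:

  0-simplices (5): a, b, c, d, e
  1-simplices (10): ab, ac, ad, ae, bc, bd, be, cd, ce, de
  2-simplices (5): abe, acd, ade, bcd, bce

giving chain groups C_0 ≅ Z^5, C_1 ≅ Z^10, C_2 ≅ Z^5.

The boundary map ∂_1: C_1 → C_0 sends each edge [p,q] (with p < q) to q − p. For instance
  ∂ad = d − a.
As a 5×10 matrix over Z this has rank 4, with invariant factors (1,1,1,1).

∂_2: C_2 → C_1 acts by ∂[p,q,r] = [q,r] − [p,r] + [p,q]. For instance
  ∂bce = ce − be + bc,
  ∂acd = cd − ad + ac.
As a 10×5 matrix over Z this has rank 5, with invariant factors (1,1,1,1,1).

From H_k ≅ ker(∂_k) / im(∂_{k+1}) we obtain:

  H_1: rank ker ∂_1 − rank ∂_2 = (10 − 4) − 5 = 1, and the invariant factors of ∂_2 are all 1, so H_1 = Z.

H_1 ≅ Z.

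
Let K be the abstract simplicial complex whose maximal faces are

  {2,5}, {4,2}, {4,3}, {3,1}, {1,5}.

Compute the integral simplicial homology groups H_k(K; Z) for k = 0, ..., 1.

H_0 = Z,  H_1 = Z.

We work with the vertex ordering 1 < 2 < 3 < 4 < 5. The simplices of K, each written with vertices in increasing order, are:

  0-simplices (5): [1], [2], [3], [4], [5]
  1-simplices (5): [1,3], [1,5], [2,4], [2,5], [3,4]

so the chain groups are C_0 ≅ Z^5, C_1 ≅ Z^5.

The boundary map ∂_1: C_1 → C_0 sends each edge [p,q] (with p < q) to q − p.
The 5×5 boundary matrix has rank 4 and Smith normal form diag(1,1,1,1).

Now H_k = ker ∂_k / im ∂_{k+1}, so:

  H_0: rank C_0 − rank ∂_1 = 5 − 4 = 1, and the invariant factors of ∂_1 are all 1, so H_0 ≅ Z.
  H_1: rank ker ∂_1 − rank ∂_2 = (5 − 4) − 0 = 1, and there is no ∂_2, so H_1 ≅ Z.

(K is a triangulation of the circle S^1.)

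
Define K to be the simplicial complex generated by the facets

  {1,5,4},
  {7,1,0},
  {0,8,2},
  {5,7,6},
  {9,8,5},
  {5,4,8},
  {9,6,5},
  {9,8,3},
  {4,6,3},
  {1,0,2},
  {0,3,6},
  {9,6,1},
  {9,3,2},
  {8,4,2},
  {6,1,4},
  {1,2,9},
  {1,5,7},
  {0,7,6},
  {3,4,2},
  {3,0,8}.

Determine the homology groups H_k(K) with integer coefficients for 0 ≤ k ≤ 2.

K has 10 vertices, 30 edges, 20 triangles.
rank ∂_0 = 0, rank ∂_1 = 9 ⇒ b_0 = 10 − 0 − 9 = 1; all invariant factors of ∂_1 are 1 so no torsion. So H_0 = Z.
rank ∂_1 = 9, rank ∂_2 = 20 ⇒ b_1 = 30 − 9 − 20 = 1; ∂_2 has invariant factor(s) [2] giving torsion. So H_1 = Z ⊕ Z/2.
rank ∂_2 = 20, rank ∂_3 = 0 ⇒ b_2 = 20 − 20 − 0 = 0. So H_2 = 0.

H_0 = Z,  H_1 = Z ⊕ Z/2,  H_2 = 0.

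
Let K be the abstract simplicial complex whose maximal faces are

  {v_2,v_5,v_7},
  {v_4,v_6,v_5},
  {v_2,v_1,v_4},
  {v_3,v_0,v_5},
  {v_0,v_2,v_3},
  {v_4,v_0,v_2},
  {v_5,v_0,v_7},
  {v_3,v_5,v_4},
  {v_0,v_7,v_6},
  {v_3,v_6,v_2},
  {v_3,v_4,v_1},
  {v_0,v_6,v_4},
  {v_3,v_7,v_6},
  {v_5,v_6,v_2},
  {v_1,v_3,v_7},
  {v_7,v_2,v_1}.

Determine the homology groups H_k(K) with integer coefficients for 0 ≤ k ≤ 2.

Order the vertices as v_0 < v_1 < v_2 < v_3 < v_4 < v_5 < v_6 < v_7. Listing each simplex with vertices in this order, K has dimension 2 with simplices:

  0-simplices (8): [v_0], [v_1], [v_2], [v_3], [v_4], [v_5], [v_6], [v_7]
  1-simplices (24): (24 of them)
  2-simplices (16): (16 of them)

so the chain groups are C_0 ≅ Z^8, C_1 ≅ Z^24, C_2 ≅ Z^16.

The boundary map ∂_1: C_1 → C_0 sends each edge [p,q] (with p < q) to q − p.
This gives a 8×24 integer matrix of rank 7; reducing to Smith normal form yields diagonal entries (1,1,1,1,1,1,1).

∂_2: C_2 → C_1 sends each 2-simplex [p,q,r] to [q,r] − [p,r] + [p,q]. For instance
  ∂[v_2,v_5,v_7] = [v_5,v_7] − [v_2,v_7] + [v_2,v_5],
  ∂[v_3,v_4,v_5] = [v_4,v_5] − [v_3,v_5] + [v_3,v_4].
As a 24×16 matrix over Z this has rank 15, with invariant factors (1,1,1,1,1,1,1,1,1,1,1,1,1,1,1).

From H_k ≅ ker(∂_k) / im(∂_{k+1}) we obtain:

  H_0: rank C_0 − rank ∂_1 = 8 − 7 = 1, and the invariant factors of ∂_1 are all 1, so H_0 ≅ Z.
  H_1: rank ker ∂_1 − rank ∂_2 = (24 − 7) − 15 = 2, and the invariant factors of ∂_2 are all 1, so H_1 ≅ Z^2.
  H_2: rank ker ∂_2 − rank ∂_3 = (16 − 15) − 0 = 1, and there is no ∂_3, so H_2 ≅ Z.

As a check, the Euler characteristic is 8 − 24 + 16 = 0, which agrees with 1 − 2 + 1 = 0.
(K is a triangulation of the torus T^2.)

H_0 ≅ Z,  H_1 ≅ Z^2,  H_2 ≅ Z.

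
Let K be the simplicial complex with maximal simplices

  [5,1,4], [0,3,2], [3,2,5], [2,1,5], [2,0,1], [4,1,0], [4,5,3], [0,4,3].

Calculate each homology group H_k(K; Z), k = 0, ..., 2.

Take the total order 0 < 1 < 2 < 3 < 4 < 5 on the vertex set. Then K (dimension 2) consists of the simplices:

  0-simplices (6): [0], [1], [2], [3], [4], [5]
  1-simplices (12): [0,1], [0,2], [0,3], [0,4], [1,2], [1,4], [1,5], [2,3], [2,5], [3,4], [3,5], [4,5]
  2-simplices (8): [0,1,2], [0,1,4], [0,2,3], [0,3,4], [1,2,5], [1,4,5], [2,3,5], [3,4,5]

so the chain groups are C_0 ≅ Z^6, C_1 ≅ Z^12, C_2 ≅ Z^8.

Boundary ∂_1: C_1 → C_0 maps an edge to its endpoints' difference, ∂[p,q] = q − p. For instance
  ∂[4,5] = [5] − [4].
The 6×12 boundary matrix has rank 5 and Smith normal form diag(1,1,1,1,1).

Boundary ∂_2: C_2 → C_1 sends each 2-simplex [p,q,r] to [q,r] − [p,r] + [p,q]. For instance
  ∂[3,4,5] = [4,5] − [3,5] + [3,4],
  ∂[0,2,3] = [2,3] − [0,3] + [0,2].
As a 12×8 matrix over Z this has rank 7, with invariant factors (1,1,1,1,1,1,1).

Reading off H_k = ker ∂_k / im ∂_{k+1}:

  H_0: rank C_0 − rank ∂_1 = 6 − 5 = 1, and the invariant factors of ∂_1 are all 1, so H_0 ≅ Z.
  H_1: rank ker ∂_1 − rank ∂_2 = (12 − 5) − 7 = 0, and the invariant factors of ∂_2 are all 1, so H_1 ≅ 0.
  H_2: rank ker ∂_2 − rank ∂_3 = (8 − 7) − 0 = 1, and there is no ∂_3, so H_2 ≅ Z.

H_0 ≅ Z,  H_1 = 0,  H_2 ≅ Z.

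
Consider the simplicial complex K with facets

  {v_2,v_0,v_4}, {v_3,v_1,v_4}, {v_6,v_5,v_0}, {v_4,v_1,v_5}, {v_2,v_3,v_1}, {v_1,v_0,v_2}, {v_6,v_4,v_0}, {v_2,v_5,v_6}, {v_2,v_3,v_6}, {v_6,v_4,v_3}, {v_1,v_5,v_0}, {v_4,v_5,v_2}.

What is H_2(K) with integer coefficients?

H_2 = 0.

Take the total order v_0 < v_1 < v_2 < v_3 < v_4 < v_5 < v_6 on the vertex set. Then K (dimension 2) consists of the simplices:

  0-simplices (7): [v_0], [v_1], [v_2], [v_3], [v_4], [v_5], [v_6]
  1-simplices (18): (18 of them)
  2-simplices (12): (12 of them)

so the chain groups are C_0 ≅ Z^7, C_1 ≅ Z^18, C_2 ≅ Z^12.

∂_1: C_1 → C_0 maps an edge to its endpoints' difference, ∂[p,q] = q − p. For instance
  ∂[v_0,v_2] = [v_2] − [v_0].
As a 7×18 matrix over Z this has rank 6, with invariant factors (1,1,1,1,1,1).

Boundary ∂_2: C_2 → C_1 acts by ∂[p,q,r] = [q,r] − [p,r] + [p,q]. For instance
  ∂[v_1,v_4,v_5] = [v_4,v_5] − [v_1,v_5] + [v_1,v_4],
  ∂[v_3,v_4,v_6] = [v_4,v_6] − [v_3,v_6] + [v_3,v_4].
The 18×12 boundary matrix has rank 12 and Smith normal form diag(1,1,1,1,1,1,1,1,1,1,1,2).

Now H_k = ker ∂_k / im ∂_{k+1}, so:

  H_2: rank ker ∂_2 − rank ∂_3 = (12 − 12) − 0 = 0, and there is no ∂_3, so H_2 ≅ 0.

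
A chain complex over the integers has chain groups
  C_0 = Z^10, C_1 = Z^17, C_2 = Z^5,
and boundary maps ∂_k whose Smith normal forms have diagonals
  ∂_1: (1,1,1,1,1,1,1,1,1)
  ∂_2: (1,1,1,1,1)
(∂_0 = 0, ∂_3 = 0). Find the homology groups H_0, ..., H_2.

H_0 ≅ Z,  H_1 ≅ Z^3,  H_2 = 0.

H_0: b_0 = 10 − 0 − 9 = 1; torsion from ∂_1 factors > 1: none. So H_0 ≅ Z.
H_1: b_1 = 17 − 9 − 5 = 3; torsion from ∂_2 factors > 1: none. So H_1 ≅ Z^3.
H_2: b_2 = 5 − 5 − 0 = 0; torsion from ∂_3 factors > 1: none. So H_2 ≅ 0.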